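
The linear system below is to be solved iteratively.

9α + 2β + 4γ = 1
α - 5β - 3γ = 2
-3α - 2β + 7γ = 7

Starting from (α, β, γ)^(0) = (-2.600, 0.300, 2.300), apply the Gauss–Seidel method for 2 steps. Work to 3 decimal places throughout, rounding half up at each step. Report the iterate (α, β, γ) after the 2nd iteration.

(0.543, -0.301, 1.147)

Iteration 1:
  α = (1 - (2)·0.300 - (4)·2.300) / (9) = -0.978
  β = (2 - (1)·-0.978 - (-3)·2.300) / (-5) = -1.976
  γ = (7 - (-3)·-0.978 - (-2)·-1.976) / (7) = 0.016
Iteration 2:
  α = (1 - (2)·-1.976 - (4)·0.016) / (9) = 0.543
  β = (2 - (1)·0.543 - (-3)·0.016) / (-5) = -0.301
  γ = (7 - (-3)·0.543 - (-2)·-0.301) / (7) = 1.147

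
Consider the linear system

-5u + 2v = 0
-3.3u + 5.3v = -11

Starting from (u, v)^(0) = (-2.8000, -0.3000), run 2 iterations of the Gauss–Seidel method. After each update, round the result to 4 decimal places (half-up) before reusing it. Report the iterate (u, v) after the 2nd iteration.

(-0.8601, -2.6110)

Iteration 1:
  u = (0 - (2)·-0.3000) / (-5) = -0.1200
  v = (-11 - (-3.3)·-0.1200) / (5.3) = -2.1502
Iteration 2:
  u = (0 - (2)·-2.1502) / (-5) = -0.8601
  v = (-11 - (-3.3)·-0.8601) / (5.3) = -2.6110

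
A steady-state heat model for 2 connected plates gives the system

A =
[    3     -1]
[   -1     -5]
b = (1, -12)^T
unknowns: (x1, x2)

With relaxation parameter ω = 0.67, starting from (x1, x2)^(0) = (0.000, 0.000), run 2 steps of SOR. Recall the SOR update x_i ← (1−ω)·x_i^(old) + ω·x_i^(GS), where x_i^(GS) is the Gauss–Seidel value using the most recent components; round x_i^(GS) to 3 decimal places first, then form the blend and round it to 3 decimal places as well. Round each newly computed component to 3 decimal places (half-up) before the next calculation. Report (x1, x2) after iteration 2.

(0.649, 2.042)

Iteration 1:
  x1: GS value = (1 - (-1)·0.000) / (3) = 0.333;  x1 ← (1−ω)·0.000 + ω·0.333 = 0.223
  x2: GS value = (-12 - (-1)·0.223) / (-5) = 2.355;  x2 ← (1−ω)·0.000 + ω·2.355 = 1.578
Iteration 2:
  x1: GS value = (1 - (-1)·1.578) / (3) = 0.859;  x1 ← (1−ω)·0.223 + ω·0.859 = 0.649
  x2: GS value = (-12 - (-1)·0.649) / (-5) = 2.270;  x2 ← (1−ω)·1.578 + ω·2.270 = 2.042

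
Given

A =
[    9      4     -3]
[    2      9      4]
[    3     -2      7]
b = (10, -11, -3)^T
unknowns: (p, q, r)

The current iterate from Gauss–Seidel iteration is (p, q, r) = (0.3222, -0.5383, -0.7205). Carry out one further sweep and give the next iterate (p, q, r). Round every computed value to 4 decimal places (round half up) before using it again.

One sweep:
  p = (10 - (4)·-0.5383 - (-3)·-0.7205) / (9) = 1.1102
  q = (-11 - (2)·1.1102 - (4)·-0.7205) / (9) = -1.1487
  r = (-3 - (3)·1.1102 - (-2)·-1.1487) / (7) = -1.2326

(1.1102, -1.1487, -1.2326)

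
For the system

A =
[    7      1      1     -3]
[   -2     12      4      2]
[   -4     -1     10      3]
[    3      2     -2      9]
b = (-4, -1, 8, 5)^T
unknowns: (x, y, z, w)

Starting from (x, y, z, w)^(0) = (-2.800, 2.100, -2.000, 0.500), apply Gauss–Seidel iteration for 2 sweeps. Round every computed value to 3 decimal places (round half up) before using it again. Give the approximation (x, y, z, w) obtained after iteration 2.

(-0.411, -0.451, 0.380, 0.877)

Iteration 1:
  x = (-4 - (1)·2.100 - (1)·-2.000 - (-3)·0.500) / (7) = -0.371
  y = (-1 - (-2)·-0.371 - (4)·-2.000 - (2)·0.500) / (12) = 0.438
  z = (8 - (-4)·-0.371 - (-1)·0.438 - (3)·0.500) / (10) = 0.545
  w = (5 - (3)·-0.371 - (2)·0.438 - (-2)·0.545) / (9) = 0.703
Iteration 2:
  x = (-4 - (1)·0.438 - (1)·0.545 - (-3)·0.703) / (7) = -0.411
  y = (-1 - (-2)·-0.411 - (4)·0.545 - (2)·0.703) / (12) = -0.451
  z = (8 - (-4)·-0.411 - (-1)·-0.451 - (3)·0.703) / (10) = 0.380
  w = (5 - (3)·-0.411 - (2)·-0.451 - (-2)·0.380) / (9) = 0.877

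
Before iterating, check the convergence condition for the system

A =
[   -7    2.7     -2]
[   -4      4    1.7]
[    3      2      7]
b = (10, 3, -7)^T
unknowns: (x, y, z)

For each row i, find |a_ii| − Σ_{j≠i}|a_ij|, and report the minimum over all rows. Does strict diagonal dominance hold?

-1.7

row 1: |-7| − (2.7+2) = 2.3
row 2: |4| − (4+1.7) = -1.7
row 3: |7| − (3+2) = 2
minimum over rows = -1.7 → not strictly diagonally dominant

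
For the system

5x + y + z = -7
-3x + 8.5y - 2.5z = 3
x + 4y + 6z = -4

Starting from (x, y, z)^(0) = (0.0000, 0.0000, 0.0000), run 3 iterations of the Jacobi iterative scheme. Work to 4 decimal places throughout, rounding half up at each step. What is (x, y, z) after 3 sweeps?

(-1.1988, -0.3157, -0.2189)

Iteration 1:
  x = (-7 - (1)·0.0000 - (1)·0.0000) / (5) = -1.4000
  y = (3 - (-3)·0.0000 - (-2.5)·0.0000) / (8.5) = 0.3529
  z = (-4 - (1)·0.0000 - (4)·0.0000) / (6) = -0.6667
Iteration 2:
  x = (-7 - (1)·0.3529 - (1)·-0.6667) / (5) = -1.3372
  y = (3 - (-3)·-1.4000 - (-2.5)·-0.6667) / (8.5) = -0.3373
  z = (-4 - (1)·-1.4000 - (4)·0.3529) / (6) = -0.6686
Iteration 3:
  x = (-7 - (1)·-0.3373 - (1)·-0.6686) / (5) = -1.1988
  y = (3 - (-3)·-1.3372 - (-2.5)·-0.6686) / (8.5) = -0.3157
  z = (-4 - (1)·-1.3372 - (4)·-0.3373) / (6) = -0.2189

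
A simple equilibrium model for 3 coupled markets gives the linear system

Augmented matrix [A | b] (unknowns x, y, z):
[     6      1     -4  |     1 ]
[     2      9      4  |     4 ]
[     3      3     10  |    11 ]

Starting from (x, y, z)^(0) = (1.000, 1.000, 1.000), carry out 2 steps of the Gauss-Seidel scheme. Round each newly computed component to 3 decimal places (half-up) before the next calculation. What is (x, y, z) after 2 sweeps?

Iteration 1:
  x = (1 - (1)·1.000 - (-4)·1.000) / (6) = 0.667
  y = (4 - (2)·0.667 - (4)·1.000) / (9) = -0.148
  z = (11 - (3)·0.667 - (3)·-0.148) / (10) = 0.944
Iteration 2:
  x = (1 - (1)·-0.148 - (-4)·0.944) / (6) = 0.821
  y = (4 - (2)·0.821 - (4)·0.944) / (9) = -0.158
  z = (11 - (3)·0.821 - (3)·-0.158) / (10) = 0.901

(0.821, -0.158, 0.901)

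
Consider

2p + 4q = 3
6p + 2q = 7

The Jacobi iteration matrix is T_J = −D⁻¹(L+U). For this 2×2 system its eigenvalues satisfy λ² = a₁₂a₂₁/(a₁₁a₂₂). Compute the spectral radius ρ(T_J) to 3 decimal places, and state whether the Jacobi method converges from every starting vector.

a₁₂a₂₁/(a₁₁a₂₂) = (4)·(6) / ((2)·(2)) = 6.000000
ρ = √|6.000000| = √6.000000 = 2.449
ρ > 1, so Jacobi diverges

2.449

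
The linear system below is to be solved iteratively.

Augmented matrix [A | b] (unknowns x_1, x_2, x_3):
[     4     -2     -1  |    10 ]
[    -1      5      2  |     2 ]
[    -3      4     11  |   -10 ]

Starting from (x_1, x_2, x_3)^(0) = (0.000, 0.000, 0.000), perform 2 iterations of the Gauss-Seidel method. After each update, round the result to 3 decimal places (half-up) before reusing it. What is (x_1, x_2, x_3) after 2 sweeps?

Iteration 1:
  x_1 = (10 - (-2)·0.000 - (-1)·0.000) / (4) = 2.500
  x_2 = (2 - (-1)·2.500 - (2)·0.000) / (5) = 0.900
  x_3 = (-10 - (-3)·2.500 - (4)·0.900) / (11) = -0.555
Iteration 2:
  x_1 = (10 - (-2)·0.900 - (-1)·-0.555) / (4) = 2.811
  x_2 = (2 - (-1)·2.811 - (2)·-0.555) / (5) = 1.184
  x_3 = (-10 - (-3)·2.811 - (4)·1.184) / (11) = -0.573

(2.811, 1.184, -0.573)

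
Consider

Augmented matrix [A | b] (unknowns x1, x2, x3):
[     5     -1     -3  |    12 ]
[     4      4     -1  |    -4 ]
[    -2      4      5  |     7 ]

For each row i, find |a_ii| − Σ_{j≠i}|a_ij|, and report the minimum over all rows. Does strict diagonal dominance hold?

-1

row 1: |5| − (1+3) = 1
row 2: |4| − (4+1) = -1
row 3: |5| − (2+4) = -1
minimum over rows = -1 → not strictly diagonally dominant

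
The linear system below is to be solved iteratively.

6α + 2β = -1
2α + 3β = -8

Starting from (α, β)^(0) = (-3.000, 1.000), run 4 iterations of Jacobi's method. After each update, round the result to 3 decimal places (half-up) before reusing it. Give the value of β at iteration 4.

-3.074

Iteration 1:
  α = (-1 - (2)·1.000) / (6) = -0.500
  β = (-8 - (2)·-3.000) / (3) = -0.667
Iteration 2:
  α = (-1 - (2)·-0.667) / (6) = 0.056
  β = (-8 - (2)·-0.500) / (3) = -2.333
Iteration 3:
  α = (-1 - (2)·-2.333) / (6) = 0.611
  β = (-8 - (2)·0.056) / (3) = -2.704
Iteration 4:
  α = (-1 - (2)·-2.704) / (6) = 0.735
  β = (-8 - (2)·0.611) / (3) = -3.074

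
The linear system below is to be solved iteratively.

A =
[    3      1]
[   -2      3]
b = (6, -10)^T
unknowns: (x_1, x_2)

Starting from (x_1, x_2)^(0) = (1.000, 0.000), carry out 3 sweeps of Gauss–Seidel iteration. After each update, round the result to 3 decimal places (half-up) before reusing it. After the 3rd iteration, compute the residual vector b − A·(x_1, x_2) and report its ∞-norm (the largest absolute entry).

Iteration 1:
  x_1 = (6 - (1)·0.000) / (3) = 2.000
  x_2 = (-10 - (-2)·2.000) / (3) = -2.000
Iteration 2:
  x_1 = (6 - (1)·-2.000) / (3) = 2.667
  x_2 = (-10 - (-2)·2.667) / (3) = -1.555
Iteration 3:
  x_1 = (6 - (1)·-1.555) / (3) = 2.518
  x_2 = (-10 - (-2)·2.518) / (3) = -1.655
Residual b − A·x = (0.101, 0.001); ∞-norm = 0.101

0.101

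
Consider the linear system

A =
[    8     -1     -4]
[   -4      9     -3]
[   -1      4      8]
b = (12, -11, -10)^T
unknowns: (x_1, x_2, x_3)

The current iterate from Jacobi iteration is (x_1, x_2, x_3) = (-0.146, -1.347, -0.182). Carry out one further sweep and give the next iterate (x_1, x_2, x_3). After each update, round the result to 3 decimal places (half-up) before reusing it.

(1.241, -1.348, -0.595)

One sweep:
  x_1 = (12 - (-1)·-1.347 - (-4)·-0.182) / (8) = 1.241
  x_2 = (-11 - (-4)·-0.146 - (-3)·-0.182) / (9) = -1.348
  x_3 = (-10 - (-1)·-0.146 - (4)·-1.347) / (8) = -0.595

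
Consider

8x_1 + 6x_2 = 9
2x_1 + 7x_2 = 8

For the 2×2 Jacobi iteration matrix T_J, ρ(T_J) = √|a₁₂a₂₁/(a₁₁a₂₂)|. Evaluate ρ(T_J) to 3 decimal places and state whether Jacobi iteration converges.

a₁₂a₂₁/(a₁₁a₂₂) = (6)·(2) / ((8)·(7)) = 0.214286
ρ = √|0.214286| = √0.214286 = 0.463
ρ < 1, so Jacobi converges

0.463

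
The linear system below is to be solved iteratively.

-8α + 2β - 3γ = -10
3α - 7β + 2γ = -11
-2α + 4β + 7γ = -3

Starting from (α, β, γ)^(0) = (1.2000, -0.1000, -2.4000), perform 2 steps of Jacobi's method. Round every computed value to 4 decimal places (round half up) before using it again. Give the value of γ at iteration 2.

-0.6214

Iteration 1:
  α = (-10 - (2)·-0.1000 - (-3)·-2.4000) / (-8) = 2.1250
  β = (-11 - (3)·1.2000 - (2)·-2.4000) / (-7) = 1.4000
  γ = (-3 - (-2)·1.2000 - (4)·-0.1000) / (7) = -0.0286
Iteration 2:
  α = (-10 - (2)·1.4000 - (-3)·-0.0286) / (-8) = 1.6107
  β = (-11 - (3)·2.1250 - (2)·-0.0286) / (-7) = 2.4740
  γ = (-3 - (-2)·2.1250 - (4)·1.4000) / (7) = -0.6214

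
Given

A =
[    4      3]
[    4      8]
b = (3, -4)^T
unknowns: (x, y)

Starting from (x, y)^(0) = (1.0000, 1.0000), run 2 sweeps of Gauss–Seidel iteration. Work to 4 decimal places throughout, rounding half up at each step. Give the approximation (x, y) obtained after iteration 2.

Iteration 1:
  x = (3 - (3)·1.0000) / (4) = 0.0000
  y = (-4 - (4)·0.0000) / (8) = -0.5000
Iteration 2:
  x = (3 - (3)·-0.5000) / (4) = 1.1250
  y = (-4 - (4)·1.1250) / (8) = -1.0625

(1.1250, -1.0625)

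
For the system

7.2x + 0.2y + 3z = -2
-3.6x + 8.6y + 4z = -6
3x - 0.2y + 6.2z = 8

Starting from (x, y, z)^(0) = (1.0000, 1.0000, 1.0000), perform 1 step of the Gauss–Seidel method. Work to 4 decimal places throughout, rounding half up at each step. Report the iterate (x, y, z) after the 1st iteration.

Iteration 1:
  x = (-2 - (0.2)·1.0000 - (3)·1.0000) / (7.2) = -0.7222
  y = (-6 - (-3.6)·-0.7222 - (4)·1.0000) / (8.6) = -1.4651
  z = (8 - (3)·-0.7222 - (-0.2)·-1.4651) / (6.2) = 1.5925

(-0.7222, -1.4651, 1.5925)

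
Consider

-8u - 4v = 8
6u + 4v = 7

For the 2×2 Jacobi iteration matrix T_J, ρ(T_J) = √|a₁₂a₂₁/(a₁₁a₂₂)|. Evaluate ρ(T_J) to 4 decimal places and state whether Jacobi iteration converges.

a₁₂a₂₁/(a₁₁a₂₂) = (-4)·(6) / ((-8)·(4)) = 0.750000
ρ = √|0.750000| = √0.750000 = 0.8660
ρ < 1, so Jacobi converges

0.8660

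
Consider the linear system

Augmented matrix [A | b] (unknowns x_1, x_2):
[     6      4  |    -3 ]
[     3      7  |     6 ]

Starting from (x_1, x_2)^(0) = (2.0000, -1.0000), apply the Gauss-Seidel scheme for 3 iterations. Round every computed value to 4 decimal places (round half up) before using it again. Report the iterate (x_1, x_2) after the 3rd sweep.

(-1.3639, 1.4417)

Iteration 1:
  x_1 = (-3 - (4)·-1.0000) / (6) = 0.1667
  x_2 = (6 - (3)·0.1667) / (7) = 0.7857
Iteration 2:
  x_1 = (-3 - (4)·0.7857) / (6) = -1.0238
  x_2 = (6 - (3)·-1.0238) / (7) = 1.2959
Iteration 3:
  x_1 = (-3 - (4)·1.2959) / (6) = -1.3639
  x_2 = (6 - (3)·-1.3639) / (7) = 1.4417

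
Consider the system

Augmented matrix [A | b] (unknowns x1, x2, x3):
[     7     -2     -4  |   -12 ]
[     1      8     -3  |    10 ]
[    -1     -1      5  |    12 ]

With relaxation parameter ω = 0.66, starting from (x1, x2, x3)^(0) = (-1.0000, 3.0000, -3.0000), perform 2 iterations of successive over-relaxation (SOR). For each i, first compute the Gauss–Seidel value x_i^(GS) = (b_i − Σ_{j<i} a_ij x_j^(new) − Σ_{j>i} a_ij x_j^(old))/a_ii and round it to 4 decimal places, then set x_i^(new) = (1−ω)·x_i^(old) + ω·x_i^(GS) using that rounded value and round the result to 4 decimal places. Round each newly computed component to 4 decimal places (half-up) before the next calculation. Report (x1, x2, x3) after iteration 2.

Iteration 1:
  x1: GS value = (-12 - (-2)·3.0000 - (-4)·-3.0000) / (7) = -2.5714;  x1 ← (1−ω)·-1.0000 + ω·-2.5714 = -2.0371
  x2: GS value = (10 - (1)·-2.0371 - (-3)·-3.0000) / (8) = 0.3796;  x2 ← (1−ω)·3.0000 + ω·0.3796 = 1.2705
  x3: GS value = (12 - (-1)·-2.0371 - (-1)·1.2705) / (5) = 2.2467;  x3 ← (1−ω)·-3.0000 + ω·2.2467 = 0.4628
Iteration 2:
  x1: GS value = (-12 - (-2)·1.2705 - (-4)·0.4628) / (7) = -1.0868;  x1 ← (1−ω)·-2.0371 + ω·-1.0868 = -1.4099
  x2: GS value = (10 - (1)·-1.4099 - (-3)·0.4628) / (8) = 1.5998;  x2 ← (1−ω)·1.2705 + ω·1.5998 = 1.4878
  x3: GS value = (12 - (-1)·-1.4099 - (-1)·1.4878) / (5) = 2.4156;  x3 ← (1−ω)·0.4628 + ω·2.4156 = 1.7516

(-1.4099, 1.4878, 1.7516)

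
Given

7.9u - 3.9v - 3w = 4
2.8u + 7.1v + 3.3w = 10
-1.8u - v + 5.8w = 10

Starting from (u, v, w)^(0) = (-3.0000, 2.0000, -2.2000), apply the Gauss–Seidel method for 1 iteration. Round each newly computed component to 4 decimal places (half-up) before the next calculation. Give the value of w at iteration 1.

2.3028

Iteration 1:
  u = (4 - (-3.9)·2.0000 - (-3)·-2.2000) / (7.9) = 0.6582
  v = (10 - (2.8)·0.6582 - (3.3)·-2.2000) / (7.1) = 2.1714
  w = (10 - (-1.8)·0.6582 - (-1)·2.1714) / (5.8) = 2.3028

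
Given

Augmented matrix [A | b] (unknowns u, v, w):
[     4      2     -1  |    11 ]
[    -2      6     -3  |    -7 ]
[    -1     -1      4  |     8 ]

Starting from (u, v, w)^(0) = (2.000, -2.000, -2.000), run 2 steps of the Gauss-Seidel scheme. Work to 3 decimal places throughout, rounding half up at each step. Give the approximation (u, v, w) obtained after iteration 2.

(3.927, 1.413, 3.335)

Iteration 1:
  u = (11 - (2)·-2.000 - (-1)·-2.000) / (4) = 3.250
  v = (-7 - (-2)·3.250 - (-3)·-2.000) / (6) = -1.083
  w = (8 - (-1)·3.250 - (-1)·-1.083) / (4) = 2.542
Iteration 2:
  u = (11 - (2)·-1.083 - (-1)·2.542) / (4) = 3.927
  v = (-7 - (-2)·3.927 - (-3)·2.542) / (6) = 1.413
  w = (8 - (-1)·3.927 - (-1)·1.413) / (4) = 3.335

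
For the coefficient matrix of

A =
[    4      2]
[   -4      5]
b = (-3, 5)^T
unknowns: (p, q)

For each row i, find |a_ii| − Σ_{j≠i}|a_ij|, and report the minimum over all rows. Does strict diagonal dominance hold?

row 1: |4| − (2) = 2
row 2: |5| − (4) = 1
minimum over rows = 1 → strictly diagonally dominant (convergence guaranteed)

1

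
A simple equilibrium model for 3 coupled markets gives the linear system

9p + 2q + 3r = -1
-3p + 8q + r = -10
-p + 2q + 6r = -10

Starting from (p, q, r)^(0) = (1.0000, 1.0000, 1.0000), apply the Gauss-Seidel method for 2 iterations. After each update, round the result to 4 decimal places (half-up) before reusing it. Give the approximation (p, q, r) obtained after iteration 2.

Iteration 1:
  p = (-1 - (2)·1.0000 - (3)·1.0000) / (9) = -0.6667
  q = (-10 - (-3)·-0.6667 - (1)·1.0000) / (8) = -1.6250
  r = (-10 - (-1)·-0.6667 - (2)·-1.6250) / (6) = -1.2361
Iteration 2:
  p = (-1 - (2)·-1.6250 - (3)·-1.2361) / (9) = 0.6620
  q = (-10 - (-3)·0.6620 - (1)·-1.2361) / (8) = -0.8472
  r = (-10 - (-1)·0.6620 - (2)·-0.8472) / (6) = -1.2739

(0.6620, -0.8472, -1.2739)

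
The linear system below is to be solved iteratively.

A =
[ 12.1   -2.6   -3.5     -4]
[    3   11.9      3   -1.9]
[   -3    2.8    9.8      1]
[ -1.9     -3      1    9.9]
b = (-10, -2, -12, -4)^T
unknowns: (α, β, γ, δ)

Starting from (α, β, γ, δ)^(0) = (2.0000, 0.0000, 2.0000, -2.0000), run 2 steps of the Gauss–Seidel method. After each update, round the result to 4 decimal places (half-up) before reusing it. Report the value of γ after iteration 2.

-1.7312

Iteration 1:
  α = (-10 - (-2.6)·0.0000 - (-3.5)·2.0000 - (-4)·-2.0000) / (12.1) = -0.9091
  β = (-2 - (3)·-0.9091 - (3)·2.0000 - (-1.9)·-2.0000) / (11.9) = -0.7624
  γ = (-12 - (-3)·-0.9091 - (2.8)·-0.7624 - (1)·-2.0000) / (9.8) = -1.0809
  δ = (-4 - (-1.9)·-0.9091 - (-3)·-0.7624 - (1)·-1.0809) / (9.9) = -0.7004
Iteration 2:
  α = (-10 - (-2.6)·-0.7624 - (-3.5)·-1.0809 - (-4)·-0.7004) / (12.1) = -1.5345
  β = (-2 - (3)·-1.5345 - (3)·-1.0809 - (-1.9)·-0.7004) / (11.9) = 0.3794
  γ = (-12 - (-3)·-1.5345 - (2.8)·0.3794 - (1)·-0.7004) / (9.8) = -1.7312
  δ = (-4 - (-1.9)·-1.5345 - (-3)·0.3794 - (1)·-1.7312) / (9.9) = -0.4087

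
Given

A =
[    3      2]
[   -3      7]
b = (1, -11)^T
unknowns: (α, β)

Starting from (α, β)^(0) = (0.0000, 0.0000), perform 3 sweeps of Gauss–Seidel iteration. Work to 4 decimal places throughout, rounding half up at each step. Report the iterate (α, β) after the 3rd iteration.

Iteration 1:
  α = (1 - (2)·0.0000) / (3) = 0.3333
  β = (-11 - (-3)·0.3333) / (7) = -1.4286
Iteration 2:
  α = (1 - (2)·-1.4286) / (3) = 1.2857
  β = (-11 - (-3)·1.2857) / (7) = -1.0204
Iteration 3:
  α = (1 - (2)·-1.0204) / (3) = 1.0136
  β = (-11 - (-3)·1.0136) / (7) = -1.1370

(1.0136, -1.1370)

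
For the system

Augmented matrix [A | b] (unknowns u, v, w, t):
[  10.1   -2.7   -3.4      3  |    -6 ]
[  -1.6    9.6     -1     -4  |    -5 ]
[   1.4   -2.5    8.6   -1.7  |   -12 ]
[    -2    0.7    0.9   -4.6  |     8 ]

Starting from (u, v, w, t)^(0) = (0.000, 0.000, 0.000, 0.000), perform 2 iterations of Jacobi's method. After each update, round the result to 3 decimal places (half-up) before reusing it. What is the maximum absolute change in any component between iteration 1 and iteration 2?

0.969

Iteration 1:
  u = (-6 - (-2.7)·0.000 - (-3.4)·0.000 - (3)·0.000) / (10.1) = -0.594
  v = (-5 - (-1.6)·0.000 - (-1)·0.000 - (-4)·0.000) / (9.6) = -0.521
  w = (-12 - (1.4)·0.000 - (-2.5)·0.000 - (-1.7)·0.000) / (8.6) = -1.395
  t = (8 - (-2)·0.000 - (0.7)·0.000 - (0.9)·0.000) / (-4.6) = -1.739
Iteration 2:
  u = (-6 - (-2.7)·-0.521 - (-3.4)·-1.395 - (3)·-1.739) / (10.1) = -0.686
  v = (-5 - (-1.6)·-0.594 - (-1)·-1.395 - (-4)·-1.739) / (9.6) = -1.490
  w = (-12 - (1.4)·-0.594 - (-2.5)·-0.521 - (-1.7)·-1.739) / (8.6) = -1.794
  t = (8 - (-2)·-0.594 - (0.7)·-0.521 - (0.9)·-1.395) / (-4.6) = -1.833
Change: (-0.092, -0.969, -0.399, -0.094) → max |·| = 0.969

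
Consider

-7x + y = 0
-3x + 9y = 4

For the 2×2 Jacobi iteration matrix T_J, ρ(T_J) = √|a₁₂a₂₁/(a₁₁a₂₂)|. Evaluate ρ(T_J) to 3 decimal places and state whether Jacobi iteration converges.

a₁₂a₂₁/(a₁₁a₂₂) = (1)·(-3) / ((-7)·(9)) = 0.047619
ρ = √|0.047619| = √0.047619 = 0.218
ρ < 1, so Jacobi converges

0.218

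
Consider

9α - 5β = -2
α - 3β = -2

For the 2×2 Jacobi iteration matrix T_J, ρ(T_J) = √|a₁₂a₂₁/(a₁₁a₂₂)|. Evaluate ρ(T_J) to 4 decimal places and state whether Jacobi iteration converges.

0.4303

a₁₂a₂₁/(a₁₁a₂₂) = (-5)·(1) / ((9)·(-3)) = 0.185185
ρ = √|0.185185| = √0.185185 = 0.4303
ρ < 1, so Jacobi converges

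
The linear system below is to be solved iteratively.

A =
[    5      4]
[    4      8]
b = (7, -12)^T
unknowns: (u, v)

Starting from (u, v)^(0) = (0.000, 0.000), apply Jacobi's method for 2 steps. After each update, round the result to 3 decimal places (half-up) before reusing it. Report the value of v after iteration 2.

Iteration 1:
  u = (7 - (4)·0.000) / (5) = 1.400
  v = (-12 - (4)·0.000) / (8) = -1.500
Iteration 2:
  u = (7 - (4)·-1.500) / (5) = 2.600
  v = (-12 - (4)·1.400) / (8) = -2.200

-2.200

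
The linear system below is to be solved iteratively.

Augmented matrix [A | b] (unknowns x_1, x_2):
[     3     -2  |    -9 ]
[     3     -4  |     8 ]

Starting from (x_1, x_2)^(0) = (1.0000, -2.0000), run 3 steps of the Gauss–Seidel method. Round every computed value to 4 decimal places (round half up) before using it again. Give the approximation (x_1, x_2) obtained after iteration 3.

Iteration 1:
  x_1 = (-9 - (-2)·-2.0000) / (3) = -4.3333
  x_2 = (8 - (3)·-4.3333) / (-4) = -5.2500
Iteration 2:
  x_1 = (-9 - (-2)·-5.2500) / (3) = -6.5000
  x_2 = (8 - (3)·-6.5000) / (-4) = -6.8750
Iteration 3:
  x_1 = (-9 - (-2)·-6.8750) / (3) = -7.5833
  x_2 = (8 - (3)·-7.5833) / (-4) = -7.6875

(-7.5833, -7.6875)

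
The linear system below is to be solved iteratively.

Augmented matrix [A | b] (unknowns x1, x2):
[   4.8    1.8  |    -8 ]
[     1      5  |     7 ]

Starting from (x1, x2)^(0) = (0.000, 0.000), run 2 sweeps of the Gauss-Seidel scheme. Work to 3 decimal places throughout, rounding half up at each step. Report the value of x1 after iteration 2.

Iteration 1:
  x1 = (-8 - (1.8)·0.000) / (4.8) = -1.667
  x2 = (7 - (1)·-1.667) / (5) = 1.733
Iteration 2:
  x1 = (-8 - (1.8)·1.733) / (4.8) = -2.317
  x2 = (7 - (1)·-2.317) / (5) = 1.863

-2.317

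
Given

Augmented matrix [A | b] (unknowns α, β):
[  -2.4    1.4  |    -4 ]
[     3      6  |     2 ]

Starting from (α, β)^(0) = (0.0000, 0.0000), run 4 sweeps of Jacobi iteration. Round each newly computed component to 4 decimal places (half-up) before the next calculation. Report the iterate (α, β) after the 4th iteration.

Iteration 1:
  α = (-4 - (1.4)·0.0000) / (-2.4) = 1.6667
  β = (2 - (3)·0.0000) / (6) = 0.3333
Iteration 2:
  α = (-4 - (1.4)·0.3333) / (-2.4) = 1.8611
  β = (2 - (3)·1.6667) / (6) = -0.5000
Iteration 3:
  α = (-4 - (1.4)·-0.5000) / (-2.4) = 1.3750
  β = (2 - (3)·1.8611) / (6) = -0.5972
Iteration 4:
  α = (-4 - (1.4)·-0.5972) / (-2.4) = 1.3183
  β = (2 - (3)·1.3750) / (6) = -0.3542

(1.3183, -0.3542)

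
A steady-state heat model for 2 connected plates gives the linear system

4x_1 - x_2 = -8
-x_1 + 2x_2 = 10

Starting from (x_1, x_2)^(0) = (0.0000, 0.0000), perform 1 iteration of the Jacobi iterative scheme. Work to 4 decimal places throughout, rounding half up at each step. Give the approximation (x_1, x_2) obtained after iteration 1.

Iteration 1:
  x_1 = (-8 - (-1)·0.0000) / (4) = -2.0000
  x_2 = (10 - (-1)·0.0000) / (2) = 5.0000

(-2.0000, 5.0000)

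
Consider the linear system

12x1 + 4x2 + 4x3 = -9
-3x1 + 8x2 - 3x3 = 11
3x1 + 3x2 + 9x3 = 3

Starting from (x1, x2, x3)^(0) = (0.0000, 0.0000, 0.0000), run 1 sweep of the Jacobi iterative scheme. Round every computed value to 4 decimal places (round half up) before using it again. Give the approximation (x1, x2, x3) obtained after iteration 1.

Iteration 1:
  x1 = (-9 - (4)·0.0000 - (4)·0.0000) / (12) = -0.7500
  x2 = (11 - (-3)·0.0000 - (-3)·0.0000) / (8) = 1.3750
  x3 = (3 - (3)·0.0000 - (3)·0.0000) / (9) = 0.3333

(-0.7500, 1.3750, 0.3333)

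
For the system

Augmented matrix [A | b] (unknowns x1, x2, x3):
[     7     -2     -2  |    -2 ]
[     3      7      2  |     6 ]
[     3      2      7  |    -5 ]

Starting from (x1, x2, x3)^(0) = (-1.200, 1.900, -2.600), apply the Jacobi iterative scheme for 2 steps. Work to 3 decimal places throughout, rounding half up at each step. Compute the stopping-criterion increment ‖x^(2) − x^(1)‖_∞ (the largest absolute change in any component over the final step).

0.836

Iteration 1:
  x1 = (-2 - (-2)·1.900 - (-2)·-2.600) / (7) = -0.486
  x2 = (6 - (3)·-1.200 - (2)·-2.600) / (7) = 2.114
  x3 = (-5 - (3)·-1.200 - (2)·1.900) / (7) = -0.743
Iteration 2:
  x1 = (-2 - (-2)·2.114 - (-2)·-0.743) / (7) = 0.106
  x2 = (6 - (3)·-0.486 - (2)·-0.743) / (7) = 1.278
  x3 = (-5 - (3)·-0.486 - (2)·2.114) / (7) = -1.110
Change: (0.592, -0.836, -0.367) → max |·| = 0.836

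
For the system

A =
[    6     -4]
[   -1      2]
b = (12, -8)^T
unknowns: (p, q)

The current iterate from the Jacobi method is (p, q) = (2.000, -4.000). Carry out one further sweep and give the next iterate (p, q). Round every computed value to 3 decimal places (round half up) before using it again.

One sweep:
  p = (12 - (-4)·-4.000) / (6) = -0.667
  q = (-8 - (-1)·2.000) / (2) = -3.000

(-0.667, -3.000)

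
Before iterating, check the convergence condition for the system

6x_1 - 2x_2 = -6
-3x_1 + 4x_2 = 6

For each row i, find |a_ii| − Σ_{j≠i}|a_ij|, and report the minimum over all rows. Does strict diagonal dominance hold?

row 1: |6| − (2) = 4
row 2: |4| − (3) = 1
minimum over rows = 1 → strictly diagonally dominant (convergence guaranteed)

1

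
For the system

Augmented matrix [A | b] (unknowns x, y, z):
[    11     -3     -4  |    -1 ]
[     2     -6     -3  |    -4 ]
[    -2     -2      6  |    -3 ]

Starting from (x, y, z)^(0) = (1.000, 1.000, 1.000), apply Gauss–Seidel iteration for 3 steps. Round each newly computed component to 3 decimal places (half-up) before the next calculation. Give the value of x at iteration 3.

0.012

Iteration 1:
  x = (-1 - (-3)·1.000 - (-4)·1.000) / (11) = 0.545
  y = (-4 - (2)·0.545 - (-3)·1.000) / (-6) = 0.348
  z = (-3 - (-2)·0.545 - (-2)·0.348) / (6) = -0.202
Iteration 2:
  x = (-1 - (-3)·0.348 - (-4)·-0.202) / (11) = -0.069
  y = (-4 - (2)·-0.069 - (-3)·-0.202) / (-6) = 0.745
  z = (-3 - (-2)·-0.069 - (-2)·0.745) / (6) = -0.275
Iteration 3:
  x = (-1 - (-3)·0.745 - (-4)·-0.275) / (11) = 0.012
  y = (-4 - (2)·0.012 - (-3)·-0.275) / (-6) = 0.808
  z = (-3 - (-2)·0.012 - (-2)·0.808) / (6) = -0.227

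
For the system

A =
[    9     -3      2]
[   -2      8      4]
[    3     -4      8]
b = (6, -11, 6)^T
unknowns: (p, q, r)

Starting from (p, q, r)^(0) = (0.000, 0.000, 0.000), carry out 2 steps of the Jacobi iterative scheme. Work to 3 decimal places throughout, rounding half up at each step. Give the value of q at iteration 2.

-1.583

Iteration 1:
  p = (6 - (-3)·0.000 - (2)·0.000) / (9) = 0.667
  q = (-11 - (-2)·0.000 - (4)·0.000) / (8) = -1.375
  r = (6 - (3)·0.000 - (-4)·0.000) / (8) = 0.750
Iteration 2:
  p = (6 - (-3)·-1.375 - (2)·0.750) / (9) = 0.042
  q = (-11 - (-2)·0.667 - (4)·0.750) / (8) = -1.583
  r = (6 - (3)·0.667 - (-4)·-1.375) / (8) = -0.188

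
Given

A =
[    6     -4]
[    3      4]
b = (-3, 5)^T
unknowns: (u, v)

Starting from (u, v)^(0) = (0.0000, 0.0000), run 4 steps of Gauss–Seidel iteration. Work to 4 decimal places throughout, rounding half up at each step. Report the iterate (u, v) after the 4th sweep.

Iteration 1:
  u = (-3 - (-4)·0.0000) / (6) = -0.5000
  v = (5 - (3)·-0.5000) / (4) = 1.6250
Iteration 2:
  u = (-3 - (-4)·1.6250) / (6) = 0.5833
  v = (5 - (3)·0.5833) / (4) = 0.8125
Iteration 3:
  u = (-3 - (-4)·0.8125) / (6) = 0.0417
  v = (5 - (3)·0.0417) / (4) = 1.2187
Iteration 4:
  u = (-3 - (-4)·1.2187) / (6) = 0.3125
  v = (5 - (3)·0.3125) / (4) = 1.0156

(0.3125, 1.0156)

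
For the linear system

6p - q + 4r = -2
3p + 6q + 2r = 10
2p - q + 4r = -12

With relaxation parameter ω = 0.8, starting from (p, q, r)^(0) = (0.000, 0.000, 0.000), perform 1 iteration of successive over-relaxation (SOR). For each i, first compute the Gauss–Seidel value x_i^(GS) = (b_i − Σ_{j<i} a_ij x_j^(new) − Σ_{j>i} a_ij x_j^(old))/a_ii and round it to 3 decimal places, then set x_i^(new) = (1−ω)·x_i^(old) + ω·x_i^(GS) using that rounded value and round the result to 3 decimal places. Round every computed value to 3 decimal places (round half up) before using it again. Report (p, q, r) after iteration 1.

(-0.266, 1.440, -2.006)

Iteration 1:
  p: GS value = (-2 - (-1)·0.000 - (4)·0.000) / (6) = -0.333;  p ← (1−ω)·0.000 + ω·-0.333 = -0.266
  q: GS value = (10 - (3)·-0.266 - (2)·0.000) / (6) = 1.800;  q ← (1−ω)·0.000 + ω·1.800 = 1.440
  r: GS value = (-12 - (2)·-0.266 - (-1)·1.440) / (4) = -2.507;  r ← (1−ω)·0.000 + ω·-2.507 = -2.006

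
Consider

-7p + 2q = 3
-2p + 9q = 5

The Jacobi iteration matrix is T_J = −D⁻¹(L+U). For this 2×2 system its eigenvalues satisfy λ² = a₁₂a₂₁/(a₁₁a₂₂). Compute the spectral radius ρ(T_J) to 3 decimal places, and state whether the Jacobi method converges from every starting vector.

a₁₂a₂₁/(a₁₁a₂₂) = (2)·(-2) / ((-7)·(9)) = 0.063492
ρ = √|0.063492| = √0.063492 = 0.252
ρ < 1, so Jacobi converges

0.252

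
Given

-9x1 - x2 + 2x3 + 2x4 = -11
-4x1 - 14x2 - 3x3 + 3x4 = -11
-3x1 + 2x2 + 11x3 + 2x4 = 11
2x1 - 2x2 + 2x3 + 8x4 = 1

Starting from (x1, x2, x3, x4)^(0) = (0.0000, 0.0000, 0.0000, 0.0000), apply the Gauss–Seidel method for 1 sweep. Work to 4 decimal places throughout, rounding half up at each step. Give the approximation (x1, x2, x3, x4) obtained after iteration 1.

(1.2222, 0.4365, 1.2540, -0.3849)

Iteration 1:
  x1 = (-11 - (-1)·0.0000 - (2)·0.0000 - (2)·0.0000) / (-9) = 1.2222
  x2 = (-11 - (-4)·1.2222 - (-3)·0.0000 - (3)·0.0000) / (-14) = 0.4365
  x3 = (11 - (-3)·1.2222 - (2)·0.4365 - (2)·0.0000) / (11) = 1.2540
  x4 = (1 - (2)·1.2222 - (-2)·0.4365 - (2)·1.2540) / (8) = -0.3849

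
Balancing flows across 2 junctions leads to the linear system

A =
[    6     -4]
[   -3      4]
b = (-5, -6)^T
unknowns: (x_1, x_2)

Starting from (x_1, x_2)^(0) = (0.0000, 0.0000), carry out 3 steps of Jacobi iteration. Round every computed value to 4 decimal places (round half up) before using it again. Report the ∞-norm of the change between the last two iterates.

Iteration 1:
  x_1 = (-5 - (-4)·0.0000) / (6) = -0.8333
  x_2 = (-6 - (-3)·0.0000) / (4) = -1.5000
Iteration 2:
  x_1 = (-5 - (-4)·-1.5000) / (6) = -1.8333
  x_2 = (-6 - (-3)·-0.8333) / (4) = -2.1250
Iteration 3:
  x_1 = (-5 - (-4)·-2.1250) / (6) = -2.2500
  x_2 = (-6 - (-3)·-1.8333) / (4) = -2.8750
Change: (-0.4167, -0.7500) → max |·| = 0.7500

0.7500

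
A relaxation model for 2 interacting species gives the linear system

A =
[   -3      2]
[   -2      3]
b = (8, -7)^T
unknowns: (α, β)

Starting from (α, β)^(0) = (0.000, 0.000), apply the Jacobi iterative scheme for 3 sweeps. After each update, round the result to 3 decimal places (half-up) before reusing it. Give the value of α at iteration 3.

-5.407

Iteration 1:
  α = (8 - (2)·0.000) / (-3) = -2.667
  β = (-7 - (-2)·0.000) / (3) = -2.333
Iteration 2:
  α = (8 - (2)·-2.333) / (-3) = -4.222
  β = (-7 - (-2)·-2.667) / (3) = -4.111
Iteration 3:
  α = (8 - (2)·-4.111) / (-3) = -5.407
  β = (-7 - (-2)·-4.222) / (3) = -5.148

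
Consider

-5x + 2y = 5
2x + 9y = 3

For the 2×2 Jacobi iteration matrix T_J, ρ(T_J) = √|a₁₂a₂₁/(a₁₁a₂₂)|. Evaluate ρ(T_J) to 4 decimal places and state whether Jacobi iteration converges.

a₁₂a₂₁/(a₁₁a₂₂) = (2)·(2) / ((-5)·(9)) = -0.088889
ρ = √|-0.088889| = √0.088889 = 0.2981
ρ < 1, so Jacobi converges

0.2981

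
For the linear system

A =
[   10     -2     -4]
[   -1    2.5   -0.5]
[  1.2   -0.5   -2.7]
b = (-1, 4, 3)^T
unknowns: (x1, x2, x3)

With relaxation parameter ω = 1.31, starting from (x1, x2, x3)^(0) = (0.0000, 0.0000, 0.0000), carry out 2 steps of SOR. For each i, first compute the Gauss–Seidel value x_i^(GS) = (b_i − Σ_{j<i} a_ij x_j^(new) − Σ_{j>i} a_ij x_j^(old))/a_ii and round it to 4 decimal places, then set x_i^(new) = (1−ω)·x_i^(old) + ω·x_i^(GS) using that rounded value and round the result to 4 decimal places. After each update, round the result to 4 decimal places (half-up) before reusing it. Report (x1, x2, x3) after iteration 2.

Iteration 1:
  x1: GS value = (-1 - (-2)·0.0000 - (-4)·0.0000) / (10) = -0.1000;  x1 ← (1−ω)·0.0000 + ω·-0.1000 = -0.1310
  x2: GS value = (4 - (-1)·-0.1310 - (-0.5)·0.0000) / (2.5) = 1.5476;  x2 ← (1−ω)·0.0000 + ω·1.5476 = 2.0274
  x3: GS value = (3 - (1.2)·-0.1310 - (-0.5)·2.0274) / (-2.7) = -1.5448;  x3 ← (1−ω)·0.0000 + ω·-1.5448 = -2.0237
Iteration 2:
  x1: GS value = (-1 - (-2)·2.0274 - (-4)·-2.0237) / (10) = -0.5040;  x1 ← (1−ω)·-0.1310 + ω·-0.5040 = -0.6196
  x2: GS value = (4 - (-1)·-0.6196 - (-0.5)·-2.0237) / (2.5) = 0.9474;  x2 ← (1−ω)·2.0274 + ω·0.9474 = 0.6126
  x3: GS value = (3 - (1.2)·-0.6196 - (-0.5)·0.6126) / (-2.7) = -1.4999;  x3 ← (1−ω)·-2.0237 + ω·-1.4999 = -1.3375

(-0.6196, 0.6126, -1.3375)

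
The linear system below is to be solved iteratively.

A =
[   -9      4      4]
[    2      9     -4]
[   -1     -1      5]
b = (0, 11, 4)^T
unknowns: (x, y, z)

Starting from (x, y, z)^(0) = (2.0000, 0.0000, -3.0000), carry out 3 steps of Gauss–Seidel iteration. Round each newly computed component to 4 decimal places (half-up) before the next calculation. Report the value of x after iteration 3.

1.1327

Iteration 1:
  x = (0 - (4)·0.0000 - (4)·-3.0000) / (-9) = -1.3333
  y = (11 - (2)·-1.3333 - (-4)·-3.0000) / (9) = 0.1852
  z = (4 - (-1)·-1.3333 - (-1)·0.1852) / (5) = 0.5704
Iteration 2:
  x = (0 - (4)·0.1852 - (4)·0.5704) / (-9) = 0.3358
  y = (11 - (2)·0.3358 - (-4)·0.5704) / (9) = 1.4011
  z = (4 - (-1)·0.3358 - (-1)·1.4011) / (5) = 1.1474
Iteration 3:
  x = (0 - (4)·1.4011 - (4)·1.1474) / (-9) = 1.1327
  y = (11 - (2)·1.1327 - (-4)·1.1474) / (9) = 1.4805
  z = (4 - (-1)·1.1327 - (-1)·1.4805) / (5) = 1.3226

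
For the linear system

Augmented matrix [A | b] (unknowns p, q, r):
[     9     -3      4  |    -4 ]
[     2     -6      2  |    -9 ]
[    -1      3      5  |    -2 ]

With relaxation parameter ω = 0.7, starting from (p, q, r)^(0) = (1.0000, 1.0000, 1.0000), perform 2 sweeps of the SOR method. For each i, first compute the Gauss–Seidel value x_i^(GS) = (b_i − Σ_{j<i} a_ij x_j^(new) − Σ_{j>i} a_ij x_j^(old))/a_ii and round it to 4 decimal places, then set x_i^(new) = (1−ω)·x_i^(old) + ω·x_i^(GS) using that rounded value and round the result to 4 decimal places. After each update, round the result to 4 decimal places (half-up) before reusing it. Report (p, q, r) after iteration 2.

(0.2286, 1.4208, -1.0394)

Iteration 1:
  p: GS value = (-4 - (-3)·1.0000 - (4)·1.0000) / (9) = -0.5556;  p ← (1−ω)·1.0000 + ω·-0.5556 = -0.0889
  q: GS value = (-9 - (2)·-0.0889 - (2)·1.0000) / (-6) = 1.8037;  q ← (1−ω)·1.0000 + ω·1.8037 = 1.5626
  r: GS value = (-2 - (-1)·-0.0889 - (3)·1.5626) / (5) = -1.3553;  r ← (1−ω)·1.0000 + ω·-1.3553 = -0.6487
Iteration 2:
  p: GS value = (-4 - (-3)·1.5626 - (4)·-0.6487) / (9) = 0.3647;  p ← (1−ω)·-0.0889 + ω·0.3647 = 0.2286
  q: GS value = (-9 - (2)·0.2286 - (2)·-0.6487) / (-6) = 1.3600;  q ← (1−ω)·1.5626 + ω·1.3600 = 1.4208
  r: GS value = (-2 - (-1)·0.2286 - (3)·1.4208) / (5) = -1.2068;  r ← (1−ω)·-0.6487 + ω·-1.2068 = -1.0394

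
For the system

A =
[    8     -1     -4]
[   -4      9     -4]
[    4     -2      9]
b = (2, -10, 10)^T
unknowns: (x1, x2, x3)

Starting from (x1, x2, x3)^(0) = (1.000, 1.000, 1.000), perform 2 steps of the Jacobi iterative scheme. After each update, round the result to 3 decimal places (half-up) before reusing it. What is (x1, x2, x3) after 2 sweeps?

(0.667, -0.327, 0.673)

Iteration 1:
  x1 = (2 - (-1)·1.000 - (-4)·1.000) / (8) = 0.875
  x2 = (-10 - (-4)·1.000 - (-4)·1.000) / (9) = -0.222
  x3 = (10 - (4)·1.000 - (-2)·1.000) / (9) = 0.889
Iteration 2:
  x1 = (2 - (-1)·-0.222 - (-4)·0.889) / (8) = 0.667
  x2 = (-10 - (-4)·0.875 - (-4)·0.889) / (9) = -0.327
  x3 = (10 - (4)·0.875 - (-2)·-0.222) / (9) = 0.673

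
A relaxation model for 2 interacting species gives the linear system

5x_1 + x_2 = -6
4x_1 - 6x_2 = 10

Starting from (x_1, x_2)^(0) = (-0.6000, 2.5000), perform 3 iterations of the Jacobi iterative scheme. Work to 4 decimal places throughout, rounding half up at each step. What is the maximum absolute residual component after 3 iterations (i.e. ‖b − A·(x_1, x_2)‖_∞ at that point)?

Iteration 1:
  x_1 = (-6 - (1)·2.5000) / (5) = -1.7000
  x_2 = (10 - (4)·-0.6000) / (-6) = -2.0667
Iteration 2:
  x_1 = (-6 - (1)·-2.0667) / (5) = -0.7867
  x_2 = (10 - (4)·-1.7000) / (-6) = -2.8000
Iteration 3:
  x_1 = (-6 - (1)·-2.8000) / (5) = -0.6400
  x_2 = (10 - (4)·-0.7867) / (-6) = -2.1911
Residual b − A·x = (-0.6089, -0.5866); ∞-norm = 0.6089

0.6089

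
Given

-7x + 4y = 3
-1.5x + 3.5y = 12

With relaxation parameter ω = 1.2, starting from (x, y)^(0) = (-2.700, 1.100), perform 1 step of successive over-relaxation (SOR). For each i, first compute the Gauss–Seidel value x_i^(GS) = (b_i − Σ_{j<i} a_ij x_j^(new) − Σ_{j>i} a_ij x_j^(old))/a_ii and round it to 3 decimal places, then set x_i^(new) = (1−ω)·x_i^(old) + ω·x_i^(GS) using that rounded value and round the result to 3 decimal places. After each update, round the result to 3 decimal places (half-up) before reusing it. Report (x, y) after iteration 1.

Iteration 1:
  x: GS value = (3 - (4)·1.100) / (-7) = 0.200;  x ← (1−ω)·-2.700 + ω·0.200 = 0.780
  y: GS value = (12 - (-1.5)·0.780) / (3.5) = 3.763;  y ← (1−ω)·1.100 + ω·3.763 = 4.296

(0.780, 4.296)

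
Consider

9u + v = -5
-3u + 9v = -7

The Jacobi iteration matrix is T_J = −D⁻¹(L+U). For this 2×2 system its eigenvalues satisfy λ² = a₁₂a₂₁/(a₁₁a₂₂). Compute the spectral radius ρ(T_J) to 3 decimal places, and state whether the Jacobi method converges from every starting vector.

0.192

a₁₂a₂₁/(a₁₁a₂₂) = (1)·(-3) / ((9)·(9)) = -0.037037
ρ = √|-0.037037| = √0.037037 = 0.192
ρ < 1, so Jacobi converges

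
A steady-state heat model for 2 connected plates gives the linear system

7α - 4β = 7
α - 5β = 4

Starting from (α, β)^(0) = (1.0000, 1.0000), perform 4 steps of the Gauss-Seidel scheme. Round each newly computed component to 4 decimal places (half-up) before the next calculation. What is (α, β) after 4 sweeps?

(0.6143, -0.6771)

Iteration 1:
  α = (7 - (-4)·1.0000) / (7) = 1.5714
  β = (4 - (1)·1.5714) / (-5) = -0.4857
Iteration 2:
  α = (7 - (-4)·-0.4857) / (7) = 0.7225
  β = (4 - (1)·0.7225) / (-5) = -0.6555
Iteration 3:
  α = (7 - (-4)·-0.6555) / (7) = 0.6254
  β = (4 - (1)·0.6254) / (-5) = -0.6749
Iteration 4:
  α = (7 - (-4)·-0.6749) / (7) = 0.6143
  β = (4 - (1)·0.6143) / (-5) = -0.6771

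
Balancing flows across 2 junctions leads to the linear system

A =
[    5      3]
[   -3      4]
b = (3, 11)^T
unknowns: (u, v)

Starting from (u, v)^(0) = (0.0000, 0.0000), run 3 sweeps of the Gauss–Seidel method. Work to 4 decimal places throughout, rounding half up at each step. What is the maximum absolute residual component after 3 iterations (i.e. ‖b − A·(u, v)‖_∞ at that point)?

1.9440

Iteration 1:
  u = (3 - (3)·0.0000) / (5) = 0.6000
  v = (11 - (-3)·0.6000) / (4) = 3.2000
Iteration 2:
  u = (3 - (3)·3.2000) / (5) = -1.3200
  v = (11 - (-3)·-1.3200) / (4) = 1.7600
Iteration 3:
  u = (3 - (3)·1.7600) / (5) = -0.4560
  v = (11 - (-3)·-0.4560) / (4) = 2.4080
Residual b − A·x = (-1.9440, 0.0000); ∞-norm = 1.9440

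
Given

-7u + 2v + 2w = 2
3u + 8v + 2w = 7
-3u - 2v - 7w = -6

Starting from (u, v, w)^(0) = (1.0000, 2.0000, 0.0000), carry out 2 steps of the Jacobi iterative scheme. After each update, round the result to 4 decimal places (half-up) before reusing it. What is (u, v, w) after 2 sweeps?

Iteration 1:
  u = (2 - (2)·2.0000 - (2)·0.0000) / (-7) = 0.2857
  v = (7 - (3)·1.0000 - (2)·0.0000) / (8) = 0.5000
  w = (-6 - (-3)·1.0000 - (-2)·2.0000) / (-7) = -0.1429
Iteration 2:
  u = (2 - (2)·0.5000 - (2)·-0.1429) / (-7) = -0.1837
  v = (7 - (3)·0.2857 - (2)·-0.1429) / (8) = 0.8036
  w = (-6 - (-3)·0.2857 - (-2)·0.5000) / (-7) = 0.5918

(-0.1837, 0.8036, 0.5918)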